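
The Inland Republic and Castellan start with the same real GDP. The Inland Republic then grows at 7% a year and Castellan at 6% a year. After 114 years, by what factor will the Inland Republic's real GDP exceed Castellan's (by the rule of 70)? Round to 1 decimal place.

approximately 3.1 times

Only the 1-point difference matters.
70/1 ≈ 70.00 years per doubling of the ratio; 114 years gives 1.63 doublings, so ≈ 3.1×.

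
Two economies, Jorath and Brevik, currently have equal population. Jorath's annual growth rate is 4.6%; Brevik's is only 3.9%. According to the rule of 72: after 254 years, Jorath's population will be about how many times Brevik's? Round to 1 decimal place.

Rate gap = 4.6% − 3.9% = 0.7 points.
The ratio doubles every 72/0.7 ≈ 102.86 years.
254/102.86 ≈ 2.47 doublings → ratio ≈ 2^2.47 ≈ 5.5.

about 5.5 times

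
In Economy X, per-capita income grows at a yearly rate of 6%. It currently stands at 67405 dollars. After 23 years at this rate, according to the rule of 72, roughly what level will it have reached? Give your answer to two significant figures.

about 250000 dollars

Doubling time ≈ 72/6 = 12.00 years.
23 years is 23/12.00 ≈ 1.92 doublings, a factor of 2^1.92 ≈ 3.78.
67405 × 3.78 ≈ 250000 dollars.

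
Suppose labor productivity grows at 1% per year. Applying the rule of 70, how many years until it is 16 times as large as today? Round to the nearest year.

At 1% it doubles every 70/1 ≈ 70.00 years.
16× is 4 doublings, so 4 × 70.00 ≈ 280 years.

roughly 280 years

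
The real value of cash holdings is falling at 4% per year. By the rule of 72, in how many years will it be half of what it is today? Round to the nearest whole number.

Falling at 4%, it halves about every 72/4 = 18.00 years.

around 18 years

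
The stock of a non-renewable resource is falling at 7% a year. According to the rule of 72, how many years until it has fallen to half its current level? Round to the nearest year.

10 years

Falling at 7%, it halves about every 72/7 = 10.29 years.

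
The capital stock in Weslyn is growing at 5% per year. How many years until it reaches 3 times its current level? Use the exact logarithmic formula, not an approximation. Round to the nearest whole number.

23 years

t = ln(3) / ln(1 + 0.05) = 1.0986 / 0.048790 ≈ 22.52.
≈ 23 years.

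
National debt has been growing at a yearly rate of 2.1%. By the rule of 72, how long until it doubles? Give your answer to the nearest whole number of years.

At 2.1%, doubling takes about 72/2.1 = 34.29 years.

about 34 years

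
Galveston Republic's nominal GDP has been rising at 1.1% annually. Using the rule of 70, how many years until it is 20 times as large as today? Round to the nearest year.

At 1.1% it doubles every 70/1.1 ≈ 63.64 years.
Reaching 20× takes log₂(20) ≈ 4.32 doublings.
4.32 × 63.64 ≈ 275 years.

roughly 275 years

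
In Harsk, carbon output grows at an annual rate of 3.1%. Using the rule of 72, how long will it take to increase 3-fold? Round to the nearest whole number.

Doubling time ≈ 72/3.1 = 23.23 years.
Reaching 3× takes log₂(3) ≈ 1.58 doublings.
1.58 × 23.23 ≈ 37 years.

≈ 37 years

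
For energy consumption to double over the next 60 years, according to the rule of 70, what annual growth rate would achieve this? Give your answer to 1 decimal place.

about 1.2% annually

70 / 60 ≈ 1.17, so about 1.2% annually.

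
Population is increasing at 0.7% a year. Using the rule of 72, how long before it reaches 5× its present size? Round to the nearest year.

around 239 years

At 0.7% it doubles every 72/0.7 ≈ 102.86 years.
Reaching 5× takes log₂(5) ≈ 2.32 doublings.
2.32 × 102.86 ≈ 239 years.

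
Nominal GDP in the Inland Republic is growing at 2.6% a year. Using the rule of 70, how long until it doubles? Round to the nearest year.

roughly 27 years

At 2.6%, doubling takes about 70/2.6 = 26.92 years.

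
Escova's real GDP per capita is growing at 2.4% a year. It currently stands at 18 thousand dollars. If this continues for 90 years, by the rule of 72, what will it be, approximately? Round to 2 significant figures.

It doubles every 72/2.4 ≈ 30.00 years, so 90 years is 3.00 doublings.
2^3.00 ≈ 8.00; 18 × 8.00 ≈ 140 thousand dollars.

roughly 140 thousand dollars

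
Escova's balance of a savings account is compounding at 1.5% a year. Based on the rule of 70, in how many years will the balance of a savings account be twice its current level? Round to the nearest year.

70/1.5 ≈ 46.67, so it doubles roughly every 47 years.

about 47 years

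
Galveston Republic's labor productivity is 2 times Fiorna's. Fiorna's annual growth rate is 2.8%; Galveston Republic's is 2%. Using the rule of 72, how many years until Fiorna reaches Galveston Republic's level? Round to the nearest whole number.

around 90 years

What matters is the difference: 0.8 pp.
Rule of 72 on the gap: the ratio halves every 72/0.8 ≈ 90.00 years.
A 2 times gap closes after 1 halving: 1 × 90.00 ≈ 90 years.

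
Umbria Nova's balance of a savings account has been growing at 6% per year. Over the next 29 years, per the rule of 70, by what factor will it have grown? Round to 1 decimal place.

around 5.6 times

Doubles every ≈ 11.67 years (70/6).
29 years is 2.49 doublings; 2^2.49 ≈ 5.6×.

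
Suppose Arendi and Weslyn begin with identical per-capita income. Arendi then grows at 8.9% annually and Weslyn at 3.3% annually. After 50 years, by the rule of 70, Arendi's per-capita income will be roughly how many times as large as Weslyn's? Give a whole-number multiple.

≈ 16 times

Only the 5.6-point difference matters.
70/5.6 ≈ 12.50 years per doubling of the ratio; 50 years gives 4.00 doublings, so ≈ 16×.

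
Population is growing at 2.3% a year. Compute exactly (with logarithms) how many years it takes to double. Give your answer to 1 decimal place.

30.5 years

t = ln(2) / ln(1 + 0.023) = 0.6931 / 0.022739 ≈ 30.48.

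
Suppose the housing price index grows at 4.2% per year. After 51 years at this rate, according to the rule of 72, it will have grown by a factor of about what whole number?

approximately 8 times

Doubling time ≈ 72/4.2 = 17.14 years.
51/17.14 ≈ 3 doublings, so about 2^3 = 8×.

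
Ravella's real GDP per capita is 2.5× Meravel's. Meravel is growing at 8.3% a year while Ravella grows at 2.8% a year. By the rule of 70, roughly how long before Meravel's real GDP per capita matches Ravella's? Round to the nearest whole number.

What matters is the difference: 5.5 pp.
Rule of 70 on the gap: the ratio halves every 70/5.5 ≈ 12.73 years.
A 2.5× gap takes log₂(2.5) ≈ 1.32 halvings to close: 1.32 × 12.73 ≈ 17 years.

about 17 years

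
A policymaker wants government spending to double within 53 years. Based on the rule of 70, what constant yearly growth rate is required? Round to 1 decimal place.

approximately 1.3% per year

70 / 53 ≈ 1.32, so about 1.3% per year.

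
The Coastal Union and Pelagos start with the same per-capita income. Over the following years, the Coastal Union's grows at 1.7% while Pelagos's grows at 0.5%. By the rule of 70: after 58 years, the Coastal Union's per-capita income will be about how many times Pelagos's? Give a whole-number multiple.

≈ 2 times

Only the 1.2-point difference matters.
70/1.2 ≈ 58.33 years per doubling of the ratio; 58 years gives 0.99 doublings, so ≈ 2×.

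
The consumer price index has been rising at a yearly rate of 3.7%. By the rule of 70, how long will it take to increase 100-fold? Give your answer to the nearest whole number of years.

One doubling takes 70/3.7 = 18.92 years.
Reaching 100× takes log₂(100) ≈ 6.64 doublings.
6.64 × 18.92 ≈ 126 years.

around 126 years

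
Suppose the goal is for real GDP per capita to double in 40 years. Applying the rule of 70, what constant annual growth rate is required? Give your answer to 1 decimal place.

70 / 40 ≈ 1.75, so about 1.8% a year.

roughly 1.8%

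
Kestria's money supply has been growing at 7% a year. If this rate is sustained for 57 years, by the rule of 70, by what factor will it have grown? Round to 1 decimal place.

Doubling time ≈ 70/7 = 10.00 years.
57 years / 10.00 ≈ 5.70 doublings → factor 2^5.70 ≈ 52.0.

about 52.0 times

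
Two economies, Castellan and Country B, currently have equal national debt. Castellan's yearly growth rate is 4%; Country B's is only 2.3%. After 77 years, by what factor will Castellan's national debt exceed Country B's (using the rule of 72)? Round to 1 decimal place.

around 3.5 times

Castellan pulls ahead at 1.7 pp per year, so the ratio doubles every 72/1.7 ≈ 42.35 years.
In 77 years that's 1.82 doublings: 2^1.82 ≈ 3.5.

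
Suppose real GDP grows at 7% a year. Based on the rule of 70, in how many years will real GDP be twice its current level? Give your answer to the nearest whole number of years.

70/7 ≈ 10.00, so it doubles roughly every 10 years.

≈ 10 years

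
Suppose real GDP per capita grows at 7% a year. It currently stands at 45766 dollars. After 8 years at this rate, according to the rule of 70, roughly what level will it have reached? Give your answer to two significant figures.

roughly 80000 dollars

Doubling time ≈ 70/7 = 10.00 years.
8 years is 8/10.00 ≈ 0.80 doublings, a factor of 2^0.80 ≈ 1.74.
45766 × 1.74 ≈ 80000 dollars.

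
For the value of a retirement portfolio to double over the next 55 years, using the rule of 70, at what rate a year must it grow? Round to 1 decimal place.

70 / 55 ≈ 1.27, so about 1.3% a year.

approximately 1.3%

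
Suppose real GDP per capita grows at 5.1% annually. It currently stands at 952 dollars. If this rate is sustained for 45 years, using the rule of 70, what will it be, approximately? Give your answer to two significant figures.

It doubles every 70/5.1 ≈ 13.73 years, so 45 years is 3.28 doublings.
2^3.28 ≈ 9.71; 952 × 9.71 ≈ 9200 dollars.

≈ 9200 dollars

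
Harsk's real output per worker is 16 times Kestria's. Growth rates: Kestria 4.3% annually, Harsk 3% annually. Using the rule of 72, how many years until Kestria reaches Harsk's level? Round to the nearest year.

≈ 222 years

What matters is the difference: 1.3 pp.
Rule of 72 on the gap: the ratio halves every 72/1.3 ≈ 55.38 years.
A 16 times gap closes after 4 halvings: 4 × 55.38 ≈ 222 years.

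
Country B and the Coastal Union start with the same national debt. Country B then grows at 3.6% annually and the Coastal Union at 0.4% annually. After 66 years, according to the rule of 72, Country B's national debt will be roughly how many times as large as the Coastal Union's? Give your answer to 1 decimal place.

around 7.6 times

Only the 3.2-point difference matters.
72/3.2 ≈ 22.50 years per doubling of the ratio; 66 years gives 2.93 doublings, so ≈ 7.6×.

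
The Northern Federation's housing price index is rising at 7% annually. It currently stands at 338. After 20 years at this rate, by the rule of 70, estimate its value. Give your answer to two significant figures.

1400

Doubling time ≈ 70/7 = 10.00 years.
20 years is 20/10.00 ≈ 2.00 doublings, a factor of 2^2.00 ≈ 4.00.
338 × 4.00 ≈ 1400.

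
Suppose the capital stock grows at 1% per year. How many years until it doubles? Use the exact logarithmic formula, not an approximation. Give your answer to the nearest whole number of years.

70 years

t = ln(2) / ln(1 + 0.01) = 0.6931 / 0.009950 ≈ 69.66.
≈ 70 years.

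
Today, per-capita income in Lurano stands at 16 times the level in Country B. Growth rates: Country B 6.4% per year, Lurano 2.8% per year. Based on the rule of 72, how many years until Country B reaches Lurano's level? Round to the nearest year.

Country B gains on Lurano at 6.4% − 2.8% = 3.6 points a year.
At that relative rate the gap halves every 72/3.6 ≈ 20.00 years.
A 16 times gap closes after 4 halvings: 4 × 20.00 ≈ 80 years.

80 years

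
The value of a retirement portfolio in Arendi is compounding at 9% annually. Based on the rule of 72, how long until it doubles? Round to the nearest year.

approximately 8 years

At 9%, doubling takes about 72/9 = 8.00 years.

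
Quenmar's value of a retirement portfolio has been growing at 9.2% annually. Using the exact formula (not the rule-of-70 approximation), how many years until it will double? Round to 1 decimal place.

7.9 years

t = ln(2) / ln(1 + 0.092) = 0.6931 / 0.088011 ≈ 7.88.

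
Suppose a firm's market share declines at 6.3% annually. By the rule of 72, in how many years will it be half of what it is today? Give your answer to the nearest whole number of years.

Halving time ≈ 72 / 6.3 = 11.43 → 11 years.

11 years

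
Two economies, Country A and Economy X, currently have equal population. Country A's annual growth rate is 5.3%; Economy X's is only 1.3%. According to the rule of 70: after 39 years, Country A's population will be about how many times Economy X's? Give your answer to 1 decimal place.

about 4.7 times

Only the 4-point difference matters.
70/4 ≈ 17.50 years per doubling of the ratio; 39 years gives 2.23 doublings, so ≈ 4.7×.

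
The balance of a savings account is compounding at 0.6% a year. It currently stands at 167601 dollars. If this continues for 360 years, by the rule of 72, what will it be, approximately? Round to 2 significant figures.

Doubling time ≈ 72/0.6 = 120.00 years.
360 years is 360/120.00 ≈ 3.00 doublings, a factor of 2^3.00 ≈ 8.00.
167601 × 8.00 ≈ 1300000 dollars.

about 1300000 dollars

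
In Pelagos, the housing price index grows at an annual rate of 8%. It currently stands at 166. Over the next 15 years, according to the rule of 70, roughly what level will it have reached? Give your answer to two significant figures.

roughly 540

Doubling time ≈ 70/8 = 8.75 years.
15 years is 15/8.75 ≈ 1.71 doublings, a factor of 2^1.71 ≈ 3.27.
166 × 3.27 ≈ 540.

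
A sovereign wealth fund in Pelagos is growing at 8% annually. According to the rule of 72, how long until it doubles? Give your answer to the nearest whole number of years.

At 8%, doubling takes about 72/8 = 9.00 years.

≈ 9 years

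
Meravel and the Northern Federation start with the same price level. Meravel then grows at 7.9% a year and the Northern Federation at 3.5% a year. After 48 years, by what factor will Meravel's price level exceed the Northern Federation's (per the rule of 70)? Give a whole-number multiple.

around 8 times

Rate gap = 7.9% − 3.5% = 4.4 points.
The ratio doubles every 70/4.4 ≈ 15.91 years.
48/15.91 ≈ 3.02 doublings → ratio ≈ 2^3.02 ≈ 8.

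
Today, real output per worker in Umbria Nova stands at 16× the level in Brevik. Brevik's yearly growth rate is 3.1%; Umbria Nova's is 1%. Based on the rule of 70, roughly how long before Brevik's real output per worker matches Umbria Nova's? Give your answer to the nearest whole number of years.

What matters is the difference: 2.1 pp.
Rule of 70 on the gap: the ratio halves every 70/2.1 ≈ 33.33 years.
A 16× gap closes after 4 halvings: 4 × 33.33 ≈ 133 years.

around 133 years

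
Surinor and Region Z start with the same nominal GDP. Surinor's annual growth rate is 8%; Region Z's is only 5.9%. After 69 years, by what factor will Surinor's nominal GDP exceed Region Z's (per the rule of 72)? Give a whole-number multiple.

Rate gap = 8% − 5.9% = 2.1 points.
The ratio doubles every 72/2.1 ≈ 34.29 years.
69/34.29 ≈ 2.01 doublings → ratio ≈ 2^2.01 ≈ 4.

approximately 4 times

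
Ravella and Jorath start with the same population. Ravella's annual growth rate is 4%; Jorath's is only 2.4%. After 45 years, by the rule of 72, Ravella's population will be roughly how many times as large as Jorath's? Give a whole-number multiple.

Only the 1.6-point difference matters.
72/1.6 ≈ 45.00 years per doubling of the ratio; 45 years gives 1.00 doublings, so ≈ 2×.

roughly 2 times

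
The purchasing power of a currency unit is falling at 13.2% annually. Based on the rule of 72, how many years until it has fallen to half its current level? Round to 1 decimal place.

Halving time ≈ 72 / 13.2 = 5.45 → 5.5 years.

5.5 years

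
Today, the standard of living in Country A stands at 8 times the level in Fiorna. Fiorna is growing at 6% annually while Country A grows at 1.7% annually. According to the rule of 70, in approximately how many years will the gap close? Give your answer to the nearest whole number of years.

approximately 49 years

The growth-rate gap is 6% − 1.7% = 4.3 percentage points.
So the ratio between them halves every 70/4.3 ≈ 16.28 years.
An 8 times gap closes after 3 halvings: 3 × 16.28 ≈ 49 years.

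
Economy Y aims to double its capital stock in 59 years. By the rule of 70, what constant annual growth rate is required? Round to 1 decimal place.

70 / 59 ≈ 1.19, so about 1.2% a year.

about 1.2%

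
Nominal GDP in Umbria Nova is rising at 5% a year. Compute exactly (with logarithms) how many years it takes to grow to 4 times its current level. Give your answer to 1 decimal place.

28.4 years

t = ln(4) / ln(1 + 0.05) = 1.3863 / 0.048790 ≈ 28.41.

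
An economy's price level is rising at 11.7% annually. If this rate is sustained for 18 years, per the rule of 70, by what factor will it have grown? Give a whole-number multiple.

8 times

At 11.7% one doubling takes ≈ 5.98 years; 18 years is 3 of them, so ×8.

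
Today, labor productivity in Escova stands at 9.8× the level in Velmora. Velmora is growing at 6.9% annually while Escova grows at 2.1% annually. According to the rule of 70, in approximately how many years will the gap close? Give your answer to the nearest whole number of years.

≈ 48 years

What matters is the difference: 4.8 pp.
Rule of 70 on the gap: the ratio halves every 70/4.8 ≈ 14.58 years.
A 9.8× gap takes log₂(9.8) ≈ 3.29 halvings to close: 3.29 × 14.58 ≈ 48 years.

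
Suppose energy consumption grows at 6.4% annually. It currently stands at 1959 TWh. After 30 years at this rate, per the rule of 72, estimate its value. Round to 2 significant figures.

Doubling time ≈ 72/6.4 = 11.25 years.
30 years is 30/11.25 ≈ 2.67 doublings, a factor of 2^2.67 ≈ 6.36.
1959 × 6.36 ≈ 12000 TWh.

12000 TWh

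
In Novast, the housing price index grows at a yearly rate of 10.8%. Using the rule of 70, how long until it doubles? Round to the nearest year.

about 6 years

70/10.8 ≈ 6.48, so it doubles roughly every 6 years.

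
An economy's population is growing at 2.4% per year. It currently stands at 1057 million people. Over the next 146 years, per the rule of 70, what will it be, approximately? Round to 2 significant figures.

It doubles every 70/2.4 ≈ 29.17 years, so 146 years is 5.01 doublings.
2^5.01 ≈ 32.22; 1057 × 32.22 ≈ 34000 million people.

about 34000 million people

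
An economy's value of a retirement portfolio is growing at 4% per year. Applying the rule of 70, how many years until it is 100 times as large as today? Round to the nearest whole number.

At 4% it doubles every 70/4 ≈ 17.50 years.
100× is log₂ 100 ≈ 6.64 doublings, so ≈ 6.64 × 17.50 = 116 years.

roughly 116 years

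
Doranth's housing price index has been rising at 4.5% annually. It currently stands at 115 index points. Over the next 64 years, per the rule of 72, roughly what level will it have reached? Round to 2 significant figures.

roughly 1800 index points

It doubles every 72/4.5 ≈ 16.00 years, so 64 years is 4.00 doublings.
2^4.00 ≈ 16.00; 115 × 16.00 ≈ 1800 index points.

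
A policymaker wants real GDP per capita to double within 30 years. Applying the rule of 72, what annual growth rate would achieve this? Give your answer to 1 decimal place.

around 2.4% a year

72 / 30 ≈ 2.40, so about 2.4% a year.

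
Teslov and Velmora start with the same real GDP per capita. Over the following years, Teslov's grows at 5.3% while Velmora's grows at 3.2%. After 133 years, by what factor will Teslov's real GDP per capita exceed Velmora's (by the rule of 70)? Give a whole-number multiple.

Teslov pulls ahead at 2.1 pp per year, so the ratio doubles every 70/2.1 ≈ 33.33 years.
In 133 years that's 3.99 doublings: 2^3.99 ≈ 16.

approximately 16 times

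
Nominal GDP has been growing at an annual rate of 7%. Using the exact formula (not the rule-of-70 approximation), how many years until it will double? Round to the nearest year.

10 years

t = ln(2) / ln(1 + 0.07) = 0.6931 / 0.067659 ≈ 10.24.
≈ 10 years.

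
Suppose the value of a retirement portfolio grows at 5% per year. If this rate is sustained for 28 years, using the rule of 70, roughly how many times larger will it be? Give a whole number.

At 5% one doubling takes ≈ 14.00 years; 28 years is 2 of them, so ×4.

around 4 times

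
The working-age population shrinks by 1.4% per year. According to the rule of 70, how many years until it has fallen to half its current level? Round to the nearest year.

Falling at 1.4%, it halves about every 70/1.4 = 50.00 years.

50 years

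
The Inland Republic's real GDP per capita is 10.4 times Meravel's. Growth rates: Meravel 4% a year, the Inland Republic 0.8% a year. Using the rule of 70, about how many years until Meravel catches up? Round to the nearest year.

approximately 74 years

The growth-rate gap is 4% − 0.8% = 3.2 percentage points.
So the ratio between them halves every 70/3.2 ≈ 21.88 years.
A 10.4 times gap takes log₂(10.4) ≈ 3.38 halvings to close: 3.38 × 21.88 ≈ 74 years.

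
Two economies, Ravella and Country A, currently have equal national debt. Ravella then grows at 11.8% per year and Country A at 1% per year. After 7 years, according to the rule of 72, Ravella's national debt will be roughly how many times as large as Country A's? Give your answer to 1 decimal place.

Ravella pulls ahead at 10.8 pp per year, so the ratio doubles every 72/10.8 ≈ 6.67 years.
In 7 years that's 1.05 doublings: 2^1.05 ≈ 2.1.

roughly 2.1 times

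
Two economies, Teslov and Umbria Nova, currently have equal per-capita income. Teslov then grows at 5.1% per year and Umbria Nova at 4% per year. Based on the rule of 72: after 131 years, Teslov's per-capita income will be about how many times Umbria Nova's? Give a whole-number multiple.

Teslov pulls ahead at 1.1 pp per year, so the ratio doubles every 72/1.1 ≈ 65.45 years.
In 131 years that's 2.00 doublings: 2^2.00 ≈ 4.

roughly 4 times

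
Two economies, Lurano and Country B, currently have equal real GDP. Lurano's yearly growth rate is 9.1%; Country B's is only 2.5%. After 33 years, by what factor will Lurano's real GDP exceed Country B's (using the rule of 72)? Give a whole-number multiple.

Rate gap = 9.1% − 2.5% = 6.6 points.
The ratio doubles every 72/6.6 ≈ 10.91 years.
33/10.91 ≈ 3.02 doublings → ratio ≈ 2^3.02 ≈ 8.

≈ 8 times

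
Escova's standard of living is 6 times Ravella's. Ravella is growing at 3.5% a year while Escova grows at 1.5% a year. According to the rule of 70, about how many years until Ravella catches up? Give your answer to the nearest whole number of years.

90 years

The growth-rate gap is 3.5% − 1.5% = 2 percentage points.
So the ratio between them halves every 70/2 ≈ 35.00 years.
A 6 times gap takes log₂(6) ≈ 2.58 halvings to close: 2.58 × 35.00 ≈ 90 years.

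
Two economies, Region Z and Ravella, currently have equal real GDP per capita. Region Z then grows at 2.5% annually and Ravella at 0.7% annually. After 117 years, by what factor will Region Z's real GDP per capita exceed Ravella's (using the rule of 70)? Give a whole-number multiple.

around 8 times

Only the 1.8-point difference matters.
70/1.8 ≈ 38.89 years per doubling of the ratio; 117 years gives 3.01 doublings, so ≈ 8×.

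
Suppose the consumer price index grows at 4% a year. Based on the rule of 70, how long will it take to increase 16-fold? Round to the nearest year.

around 70 years

One doubling takes 70/4 = 17.50 years.
Getting to 16× needs 4 doublings: 4 × 17.50 ≈ 70 years.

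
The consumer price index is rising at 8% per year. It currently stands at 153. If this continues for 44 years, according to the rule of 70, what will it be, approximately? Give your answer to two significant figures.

roughly 5000

It doubles every 70/8 ≈ 8.75 years, so 44 years is 5.03 doublings.
2^5.03 ≈ 32.67; 153 × 32.67 ≈ 5000.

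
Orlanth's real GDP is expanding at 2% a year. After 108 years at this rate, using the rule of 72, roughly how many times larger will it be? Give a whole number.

around 8 times

Doubling time ≈ 72/2 = 36.00 years.
108/36.00 ≈ 3 doublings, so about 2^3 = 8×.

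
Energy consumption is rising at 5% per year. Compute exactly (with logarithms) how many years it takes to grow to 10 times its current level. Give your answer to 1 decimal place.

t = ln(10) / ln(1 + 0.05) = 2.3026 / 0.048790 ≈ 47.19.

47.2 years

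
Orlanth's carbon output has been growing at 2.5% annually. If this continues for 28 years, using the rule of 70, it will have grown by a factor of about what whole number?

At 2.5% one doubling takes ≈ 28.00 years; 28 years is 1 of them, so ×2.

approximately 2 times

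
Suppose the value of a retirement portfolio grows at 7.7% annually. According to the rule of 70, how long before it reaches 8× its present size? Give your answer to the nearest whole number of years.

≈ 27 years

At 7.7% it doubles every 70/7.7 ≈ 9.09 years.
8× is 3 doublings, so 3 × 9.09 ≈ 27 years.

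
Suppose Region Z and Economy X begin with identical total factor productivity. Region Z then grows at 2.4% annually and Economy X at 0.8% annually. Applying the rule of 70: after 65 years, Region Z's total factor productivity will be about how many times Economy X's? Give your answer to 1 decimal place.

Only the 1.6-point difference matters.
70/1.6 ≈ 43.75 years per doubling of the ratio; 65 years gives 1.49 doublings, so ≈ 2.8×.

around 2.8 times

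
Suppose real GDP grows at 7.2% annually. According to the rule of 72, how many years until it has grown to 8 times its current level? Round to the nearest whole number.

30 years

One doubling takes 72/7.2 = 10.00 years.
8× is 3 doublings, so 3 × 10.00 ≈ 30 years.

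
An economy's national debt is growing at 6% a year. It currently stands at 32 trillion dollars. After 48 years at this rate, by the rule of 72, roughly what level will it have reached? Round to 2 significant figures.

It doubles every 72/6 ≈ 12.00 years, so 48 years is 4.00 doublings.
2^4.00 ≈ 16.00; 32 × 16.00 ≈ 510 trillion dollars.

roughly 510 trillion dollars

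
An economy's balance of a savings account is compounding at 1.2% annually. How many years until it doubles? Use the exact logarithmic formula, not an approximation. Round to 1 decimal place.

58.1 years

t = ln(2) / ln(1 + 0.012) = 0.6931 / 0.011929 ≈ 58.10.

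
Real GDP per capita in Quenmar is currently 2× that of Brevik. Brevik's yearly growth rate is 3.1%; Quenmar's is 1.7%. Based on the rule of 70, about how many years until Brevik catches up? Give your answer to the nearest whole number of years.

Brevik gains on Quenmar at 3.1% − 1.7% = 1.4 points a year.
At that relative rate the gap halves every 70/1.4 ≈ 50.00 years.
A 2× gap closes after 1 halving: 1 × 50.00 ≈ 50 years.

about 50 years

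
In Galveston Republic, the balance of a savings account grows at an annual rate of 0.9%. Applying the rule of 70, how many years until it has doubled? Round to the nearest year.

≈ 78 years

Doubling time ≈ 70 / 0.9 = 77.78 years.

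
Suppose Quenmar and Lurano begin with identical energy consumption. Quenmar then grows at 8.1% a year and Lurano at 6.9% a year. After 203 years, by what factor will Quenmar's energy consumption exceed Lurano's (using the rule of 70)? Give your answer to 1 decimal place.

Only the 1.2-point difference matters.
70/1.2 ≈ 58.33 years per doubling of the ratio; 203 years gives 3.48 doublings, so ≈ 11.2×.

about 11.2 times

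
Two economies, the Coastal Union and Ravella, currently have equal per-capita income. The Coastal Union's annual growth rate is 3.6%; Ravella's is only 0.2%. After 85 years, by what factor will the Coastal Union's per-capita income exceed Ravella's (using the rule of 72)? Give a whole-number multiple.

the Coastal Union pulls ahead at 3.4 pp per year, so the ratio doubles every 72/3.4 ≈ 21.18 years.
In 85 years that's 4.01 doublings: 2^4.01 ≈ 16.

≈ 16 times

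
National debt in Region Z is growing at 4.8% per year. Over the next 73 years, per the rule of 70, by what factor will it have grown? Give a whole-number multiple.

70/4.8 ≈ 14.58 years per doubling.
73 years fits 5 doublings: 2^5 = 32.

around 32 times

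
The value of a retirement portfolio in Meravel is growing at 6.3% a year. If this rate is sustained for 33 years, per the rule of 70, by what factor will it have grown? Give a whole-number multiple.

70/6.3 ≈ 11.11 years per doubling.
33 years fits 3 doublings: 2^3 = 8.

approximately 8 times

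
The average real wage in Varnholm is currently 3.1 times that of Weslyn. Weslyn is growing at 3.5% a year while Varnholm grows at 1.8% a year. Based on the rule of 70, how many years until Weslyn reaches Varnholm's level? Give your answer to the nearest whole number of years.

67 years

Weslyn gains on Varnholm at 3.5% − 1.8% = 1.7 points a year.
At that relative rate the gap halves every 70/1.7 ≈ 41.18 years.
A 3.1 times gap takes log₂(3.1) ≈ 1.63 halvings to close: 1.63 × 41.18 ≈ 67 years.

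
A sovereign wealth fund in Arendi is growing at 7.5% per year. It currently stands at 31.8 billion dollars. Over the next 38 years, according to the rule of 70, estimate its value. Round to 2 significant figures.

around 530 billion dollars

It doubles every 70/7.5 ≈ 9.33 years, so 38 years is 4.07 doublings.
2^4.07 ≈ 16.80; 31.8 × 16.80 ≈ 530 billion dollars.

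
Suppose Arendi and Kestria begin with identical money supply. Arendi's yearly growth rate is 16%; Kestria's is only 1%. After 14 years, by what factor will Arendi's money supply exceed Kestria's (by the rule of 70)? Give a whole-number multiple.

Arendi pulls ahead at 15 pp per year, so the ratio doubles every 70/15 ≈ 4.67 years.
In 14 years that's 3.00 doublings: 2^3.00 ≈ 8.

roughly 8 times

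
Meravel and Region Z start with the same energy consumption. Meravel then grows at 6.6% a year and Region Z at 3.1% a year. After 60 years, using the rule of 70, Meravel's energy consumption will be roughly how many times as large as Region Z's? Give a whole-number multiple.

roughly 8 times

Only the 3.5-point difference matters.
70/3.5 ≈ 20.00 years per doubling of the ratio; 60 years gives 3.00 doublings, so ≈ 8×.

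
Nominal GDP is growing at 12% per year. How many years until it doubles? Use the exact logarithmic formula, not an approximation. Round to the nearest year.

6 years

t = ln(2) / ln(1 + 0.12) = 0.6931 / 0.113329 ≈ 6.12.
≈ 6 years.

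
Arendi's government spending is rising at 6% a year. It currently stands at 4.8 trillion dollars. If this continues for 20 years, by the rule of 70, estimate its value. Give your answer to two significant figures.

approximately 16 trillion dollars

Doubling time ≈ 70/6 = 11.67 years.
20 years is 20/11.67 ≈ 1.71 doublings, a factor of 2^1.71 ≈ 3.27.
4.8 × 3.27 ≈ 16 trillion dollars.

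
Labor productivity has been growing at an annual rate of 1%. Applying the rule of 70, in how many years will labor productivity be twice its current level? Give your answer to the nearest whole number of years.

about 70 years

At 1%, doubling takes about 70/1 = 70.00 years.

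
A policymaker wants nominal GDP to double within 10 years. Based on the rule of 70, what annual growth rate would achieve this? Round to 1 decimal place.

≈ 7.0%

70 / 10 ≈ 7.00, so about 7.0% a year.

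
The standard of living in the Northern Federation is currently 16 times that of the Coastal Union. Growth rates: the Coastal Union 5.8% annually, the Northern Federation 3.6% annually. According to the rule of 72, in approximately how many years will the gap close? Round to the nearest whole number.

around 131 years

What matters is the difference: 2.2 pp.
Rule of 72 on the gap: the ratio halves every 72/2.2 ≈ 32.73 years.
A 16 times gap closes after 4 halvings: 4 × 32.73 ≈ 131 years.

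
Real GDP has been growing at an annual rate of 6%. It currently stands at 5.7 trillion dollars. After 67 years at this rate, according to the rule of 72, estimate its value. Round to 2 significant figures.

It doubles every 72/6 ≈ 12.00 years, so 67 years is 5.58 doublings.
2^5.58 ≈ 47.84; 5.7 × 47.84 ≈ 270 trillion dollars.

roughly 270 trillion dollars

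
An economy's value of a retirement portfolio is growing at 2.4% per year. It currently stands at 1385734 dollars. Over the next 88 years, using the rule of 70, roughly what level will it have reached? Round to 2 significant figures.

around 11000000 dollars

It doubles every 70/2.4 ≈ 29.17 years, so 88 years is 3.02 doublings.
2^3.02 ≈ 8.11; 1385734 × 8.11 ≈ 11000000 dollars.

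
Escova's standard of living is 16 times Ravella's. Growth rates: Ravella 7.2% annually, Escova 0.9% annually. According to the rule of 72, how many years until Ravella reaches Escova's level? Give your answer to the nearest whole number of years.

46 years

Ravella gains on Escova at 7.2% − 0.9% = 6.3 points a year.
At that relative rate the gap halves every 72/6.3 ≈ 11.43 years.
A 16 times gap closes after 4 halvings: 4 × 11.43 ≈ 46 years.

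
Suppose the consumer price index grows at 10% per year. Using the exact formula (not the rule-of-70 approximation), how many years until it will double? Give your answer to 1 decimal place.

t = ln(2) / ln(1 + 0.1) = 0.6931 / 0.095310 ≈ 7.27.

7.3 years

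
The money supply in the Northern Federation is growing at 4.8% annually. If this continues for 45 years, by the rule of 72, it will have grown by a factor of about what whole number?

around 8 times

At 4.8% one doubling takes ≈ 15.00 years; 45 years is 3 of them, so ×8.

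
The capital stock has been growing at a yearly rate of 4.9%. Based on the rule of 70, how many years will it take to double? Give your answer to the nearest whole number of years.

14 years

Doubling time ≈ 70 / 4.9 = 14.29 years.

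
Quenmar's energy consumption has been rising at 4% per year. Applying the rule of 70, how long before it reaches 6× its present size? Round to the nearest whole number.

around 45 years

One doubling takes 70/4 = 17.50 years.
Reaching 6× takes log₂(6) ≈ 2.58 doublings.
2.58 × 17.50 ≈ 45 years.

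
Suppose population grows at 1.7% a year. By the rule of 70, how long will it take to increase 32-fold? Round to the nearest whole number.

approximately 206 years

Doubling time ≈ 70/1.7 = 41.18 years.
32 = 2^5, so 5 doublings → 206 years.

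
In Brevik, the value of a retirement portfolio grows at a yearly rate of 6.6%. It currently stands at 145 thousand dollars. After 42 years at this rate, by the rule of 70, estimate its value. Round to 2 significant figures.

2300 thousand dollars

Doubling time ≈ 70/6.6 = 10.61 years.
42 years is 42/10.61 ≈ 3.96 doublings, a factor of 2^3.96 ≈ 15.56.
145 × 15.56 ≈ 2300 thousand dollars.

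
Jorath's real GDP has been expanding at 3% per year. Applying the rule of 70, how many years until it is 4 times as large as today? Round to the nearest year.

about 47 years

Doubling time ≈ 70/3 = 23.33 years.
4 = 2^2, so 2 doublings → 47 years.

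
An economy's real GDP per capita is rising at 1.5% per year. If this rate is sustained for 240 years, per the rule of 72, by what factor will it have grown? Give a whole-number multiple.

At 1.5% one doubling takes ≈ 48.00 years; 240 years is 5 of them, so ×32.

about 32 times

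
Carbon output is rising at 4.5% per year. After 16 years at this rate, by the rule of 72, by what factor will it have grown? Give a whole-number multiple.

≈ 2 times

Doubling time ≈ 72/4.5 = 16.00 years.
16/16.00 ≈ 1 doubling, so about 2^1 = 2×.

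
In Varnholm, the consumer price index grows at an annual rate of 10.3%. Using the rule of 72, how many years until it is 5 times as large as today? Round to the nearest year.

16 years

At 10.3% it doubles every 72/10.3 ≈ 6.99 years.
Reaching 5× takes log₂(5) ≈ 2.32 doublings.
2.32 × 6.99 ≈ 16 years.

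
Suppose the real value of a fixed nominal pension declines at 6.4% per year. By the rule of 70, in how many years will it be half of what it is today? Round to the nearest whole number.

The rule works in reverse for decay: 70/6.4 ≈ 10.94 years to halve.

approximately 11 years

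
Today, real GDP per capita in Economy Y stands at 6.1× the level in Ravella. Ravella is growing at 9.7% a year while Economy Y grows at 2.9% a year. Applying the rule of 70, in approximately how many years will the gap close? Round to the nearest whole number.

≈ 27 years

The growth-rate gap is 9.7% − 2.9% = 6.8 percentage points.
So the ratio between them halves every 70/6.8 ≈ 10.29 years.
A 6.1× gap takes log₂(6.1) ≈ 2.61 halvings to close: 2.61 × 10.29 ≈ 27 years.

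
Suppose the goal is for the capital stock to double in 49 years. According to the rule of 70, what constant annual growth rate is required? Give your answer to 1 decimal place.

70 / 49 ≈ 1.43, so about 1.4% annually.

≈ 1.4%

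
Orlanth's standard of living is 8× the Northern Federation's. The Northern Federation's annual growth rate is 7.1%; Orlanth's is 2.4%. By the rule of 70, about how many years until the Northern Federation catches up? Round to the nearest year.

45 years

The growth-rate gap is 7.1% − 2.4% = 4.7 percentage points.
So the ratio between them halves every 70/4.7 ≈ 14.89 years.
An 8× gap closes after 3 halvings: 3 × 14.89 ≈ 45 years.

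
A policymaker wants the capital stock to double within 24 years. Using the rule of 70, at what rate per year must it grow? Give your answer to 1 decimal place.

≈ 2.9%

70 / 24 ≈ 2.92, so about 2.9% per year.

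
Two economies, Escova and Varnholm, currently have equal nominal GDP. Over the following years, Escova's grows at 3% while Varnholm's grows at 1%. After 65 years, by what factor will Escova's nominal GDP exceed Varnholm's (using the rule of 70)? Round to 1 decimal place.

≈ 3.6 times

Rate gap = 3% − 1% = 2 points.
The ratio doubles every 70/2 ≈ 35.00 years.
65/35.00 ≈ 1.86 doublings → ratio ≈ 2^1.86 ≈ 3.6.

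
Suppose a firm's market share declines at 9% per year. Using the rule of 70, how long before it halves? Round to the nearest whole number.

roughly 8 years

Falling at 9%, it halves about every 70/9 = 7.78 years.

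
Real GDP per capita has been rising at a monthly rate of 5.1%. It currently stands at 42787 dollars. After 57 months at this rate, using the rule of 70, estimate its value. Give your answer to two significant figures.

It doubles every 70/5.1 ≈ 13.73 months, so 57 months is 4.15 doublings.
2^4.15 ≈ 17.75; 42787 × 17.75 ≈ 760000 dollars.

≈ 760000 dollars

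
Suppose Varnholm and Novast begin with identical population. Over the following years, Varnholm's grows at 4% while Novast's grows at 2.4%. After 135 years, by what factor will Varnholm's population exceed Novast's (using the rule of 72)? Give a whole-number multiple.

Rate gap = 4% − 2.4% = 1.6 points.
The ratio doubles every 72/1.6 ≈ 45.00 years.
135/45.00 ≈ 3.00 doublings → ratio ≈ 2^3.00 ≈ 8.

8 times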